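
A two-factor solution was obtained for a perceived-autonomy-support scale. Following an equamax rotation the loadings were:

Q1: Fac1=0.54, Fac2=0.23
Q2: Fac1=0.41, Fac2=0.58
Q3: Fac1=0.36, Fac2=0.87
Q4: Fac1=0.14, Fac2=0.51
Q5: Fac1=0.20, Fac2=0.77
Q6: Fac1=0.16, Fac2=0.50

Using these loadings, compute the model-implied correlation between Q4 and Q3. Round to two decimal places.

r̂ = Σ λ_i·λ_j across factors = (0.14)(0.36) + (0.51)(0.87)
  = +0.0504 +0.4437 = 0.4941

0.49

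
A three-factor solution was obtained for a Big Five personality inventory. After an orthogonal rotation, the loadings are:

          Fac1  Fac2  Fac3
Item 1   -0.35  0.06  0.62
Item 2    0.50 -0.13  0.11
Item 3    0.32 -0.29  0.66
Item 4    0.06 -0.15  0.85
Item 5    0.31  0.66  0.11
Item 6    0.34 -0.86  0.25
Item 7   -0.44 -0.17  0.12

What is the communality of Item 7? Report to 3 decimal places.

h² = (-0.44)² + (-0.17)² + 0.12² = 0.1936 + 0.0289 + 0.0144 = 0.2369

0.237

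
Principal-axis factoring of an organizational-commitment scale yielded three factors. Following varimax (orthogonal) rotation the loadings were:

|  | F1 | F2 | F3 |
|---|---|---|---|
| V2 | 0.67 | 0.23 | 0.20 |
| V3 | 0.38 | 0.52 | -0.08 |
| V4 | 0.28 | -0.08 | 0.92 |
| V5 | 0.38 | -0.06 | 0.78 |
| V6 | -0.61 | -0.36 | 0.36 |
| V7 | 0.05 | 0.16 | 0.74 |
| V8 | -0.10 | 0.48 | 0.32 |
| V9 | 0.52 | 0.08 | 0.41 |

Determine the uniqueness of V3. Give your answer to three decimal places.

0.579

h² = 0.38² + 0.52² + (-0.08)² = 0.1444 + 0.2704 + 0.0064 = 0.4212
Uniqueness u² = 1 − h² = 1 − 0.4212 = 0.5788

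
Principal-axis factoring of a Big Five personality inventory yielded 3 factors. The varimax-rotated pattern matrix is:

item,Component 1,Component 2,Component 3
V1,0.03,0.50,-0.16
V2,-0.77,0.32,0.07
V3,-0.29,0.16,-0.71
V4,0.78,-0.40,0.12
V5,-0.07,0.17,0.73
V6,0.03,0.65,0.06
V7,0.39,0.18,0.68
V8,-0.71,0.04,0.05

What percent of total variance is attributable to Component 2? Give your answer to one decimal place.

SS loadings for Component 2 = 0.50² + 0.32² + 0.16² + (-0.40)² + 0.17² + 0.65² + 0.18² + 0.04² = 1.0234
With 8 standardized items, total variance = 8. Proportion = 1.0234/8 = 0.1279 → 12.79%.

12.8%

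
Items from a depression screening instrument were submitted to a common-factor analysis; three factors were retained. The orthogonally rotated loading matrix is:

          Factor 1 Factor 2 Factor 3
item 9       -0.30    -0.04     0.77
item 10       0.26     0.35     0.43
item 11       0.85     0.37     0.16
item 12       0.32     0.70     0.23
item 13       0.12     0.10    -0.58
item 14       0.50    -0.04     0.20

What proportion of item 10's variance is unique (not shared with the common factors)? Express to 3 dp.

h² = 0.26² + 0.35² + 0.43² = 0.0676 + 0.1225 + 0.1849 = 0.3750
Uniqueness u² = 1 − h² = 1 − 0.3750 = 0.6250

0.625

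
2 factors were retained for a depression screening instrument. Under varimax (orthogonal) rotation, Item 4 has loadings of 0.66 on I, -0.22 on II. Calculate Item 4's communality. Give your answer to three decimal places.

0.484

h² = 0.66² + (-0.22)² = 0.4356 + 0.0484 = 0.4840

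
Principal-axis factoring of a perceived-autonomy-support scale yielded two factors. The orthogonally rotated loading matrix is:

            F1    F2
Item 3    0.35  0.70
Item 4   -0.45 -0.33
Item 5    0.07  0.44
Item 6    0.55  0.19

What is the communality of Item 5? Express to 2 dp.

h² = 0.07² + 0.44² = 0.0049 + 0.1936 = 0.1985

0.20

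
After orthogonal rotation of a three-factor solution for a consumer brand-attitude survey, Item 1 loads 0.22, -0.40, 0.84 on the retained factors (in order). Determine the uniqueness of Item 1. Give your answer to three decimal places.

h² = 0.22² + (-0.40)² + 0.84² = 0.0484 + 0.1600 + 0.7056 = 0.9140
Uniqueness u² = 1 − h² = 1 − 0.9140 = 0.0860

0.086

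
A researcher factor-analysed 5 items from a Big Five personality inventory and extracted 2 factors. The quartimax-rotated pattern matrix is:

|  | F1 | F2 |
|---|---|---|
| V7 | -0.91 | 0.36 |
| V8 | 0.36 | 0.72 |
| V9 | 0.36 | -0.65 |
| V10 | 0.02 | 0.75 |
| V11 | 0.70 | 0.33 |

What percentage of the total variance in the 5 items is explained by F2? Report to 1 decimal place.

34.8%

SS loadings for F2 = 0.36² + 0.72² + (-0.65)² + 0.75² + 0.33² = 1.7419
With 5 standardized items, total variance = 5. Proportion = 1.7419/5 = 0.3484 → 34.84%.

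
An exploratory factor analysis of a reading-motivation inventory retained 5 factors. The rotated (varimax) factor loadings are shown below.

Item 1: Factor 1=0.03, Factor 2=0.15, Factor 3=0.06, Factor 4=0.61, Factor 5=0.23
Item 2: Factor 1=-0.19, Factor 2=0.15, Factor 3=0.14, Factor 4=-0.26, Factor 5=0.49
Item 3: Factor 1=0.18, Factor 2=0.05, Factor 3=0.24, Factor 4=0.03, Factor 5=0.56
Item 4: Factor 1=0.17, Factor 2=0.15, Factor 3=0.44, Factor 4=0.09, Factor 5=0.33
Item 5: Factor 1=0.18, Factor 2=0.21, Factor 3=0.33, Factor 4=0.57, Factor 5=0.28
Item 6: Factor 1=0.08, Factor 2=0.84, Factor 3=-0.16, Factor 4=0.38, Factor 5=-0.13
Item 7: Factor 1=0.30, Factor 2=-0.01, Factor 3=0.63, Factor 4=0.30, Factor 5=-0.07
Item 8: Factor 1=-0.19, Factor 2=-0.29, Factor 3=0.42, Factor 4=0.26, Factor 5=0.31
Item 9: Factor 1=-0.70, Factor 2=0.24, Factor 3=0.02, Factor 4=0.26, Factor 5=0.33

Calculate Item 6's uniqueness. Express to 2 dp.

h² = 0.08² + 0.84² + (-0.16)² + 0.38² + (-0.13)² = 0.0064 + 0.7056 + 0.0256 + 0.1444 + 0.0169 = 0.8989
Uniqueness u² = 1 − h² = 1 − 0.8989 = 0.1011

0.10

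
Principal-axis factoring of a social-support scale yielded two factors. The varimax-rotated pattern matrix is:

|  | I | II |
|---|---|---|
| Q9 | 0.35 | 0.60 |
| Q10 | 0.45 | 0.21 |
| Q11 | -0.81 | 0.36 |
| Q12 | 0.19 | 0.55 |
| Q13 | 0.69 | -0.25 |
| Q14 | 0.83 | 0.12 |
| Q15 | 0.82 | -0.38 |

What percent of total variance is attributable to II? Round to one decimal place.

SS loadings for II = 0.60² + 0.21² + 0.36² + 0.55² + (-0.25)² + 0.12² + (-0.38)² = 1.0575
With 7 standardized items, total variance = 7. Proportion = 1.0575/7 = 0.1511 → 15.11%.

15.1%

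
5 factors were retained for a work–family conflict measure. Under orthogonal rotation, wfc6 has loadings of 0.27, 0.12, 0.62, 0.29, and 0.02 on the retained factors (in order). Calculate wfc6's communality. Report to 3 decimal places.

h² = 0.27² + 0.12² + 0.62² + 0.29² + 0.02² = 0.0729 + 0.0144 + 0.3844 + 0.0841 + 0.0004 = 0.5562

0.556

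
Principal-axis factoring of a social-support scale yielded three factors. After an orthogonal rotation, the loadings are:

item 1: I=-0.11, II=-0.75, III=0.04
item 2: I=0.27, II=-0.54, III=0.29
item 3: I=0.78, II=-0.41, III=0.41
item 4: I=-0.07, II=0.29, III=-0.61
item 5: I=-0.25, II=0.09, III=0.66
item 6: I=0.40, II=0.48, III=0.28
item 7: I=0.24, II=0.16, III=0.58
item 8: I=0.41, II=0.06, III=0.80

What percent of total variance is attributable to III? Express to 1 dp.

26.5%

SS loadings for III = 0.04² + 0.29² + 0.41² + (-0.61)² + 0.66² + 0.28² + 0.58² + 0.80² = 2.1163
With 8 standardized items, total variance = 8. Proportion = 2.1163/8 = 0.2645 → 26.45%.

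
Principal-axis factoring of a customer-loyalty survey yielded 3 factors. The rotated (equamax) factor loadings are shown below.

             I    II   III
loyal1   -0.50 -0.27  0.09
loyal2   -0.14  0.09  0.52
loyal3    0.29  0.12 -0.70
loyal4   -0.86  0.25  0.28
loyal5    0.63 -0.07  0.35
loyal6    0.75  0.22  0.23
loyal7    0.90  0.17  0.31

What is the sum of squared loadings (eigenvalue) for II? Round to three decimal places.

SS loadings for II = (-0.27)² + 0.09² + 0.12² + 0.25² + (-0.07)² + 0.22² + 0.17² = 0.0729 + 0.0081 + 0.0144 + 0.0625 + 0.0049 + 0.0484 + 0.0289 = 0.2401

0.240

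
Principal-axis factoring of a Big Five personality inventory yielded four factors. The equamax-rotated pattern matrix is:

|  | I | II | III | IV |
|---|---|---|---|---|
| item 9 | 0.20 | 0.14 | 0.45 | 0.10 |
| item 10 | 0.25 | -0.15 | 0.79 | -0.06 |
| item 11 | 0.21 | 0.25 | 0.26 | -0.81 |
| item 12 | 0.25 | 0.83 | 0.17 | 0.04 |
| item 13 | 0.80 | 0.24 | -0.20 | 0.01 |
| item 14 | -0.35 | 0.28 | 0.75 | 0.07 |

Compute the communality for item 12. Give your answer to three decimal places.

h² = 0.25² + 0.83² + 0.17² + 0.04² = 0.0625 + 0.6889 + 0.0289 + 0.0016 = 0.7819

0.782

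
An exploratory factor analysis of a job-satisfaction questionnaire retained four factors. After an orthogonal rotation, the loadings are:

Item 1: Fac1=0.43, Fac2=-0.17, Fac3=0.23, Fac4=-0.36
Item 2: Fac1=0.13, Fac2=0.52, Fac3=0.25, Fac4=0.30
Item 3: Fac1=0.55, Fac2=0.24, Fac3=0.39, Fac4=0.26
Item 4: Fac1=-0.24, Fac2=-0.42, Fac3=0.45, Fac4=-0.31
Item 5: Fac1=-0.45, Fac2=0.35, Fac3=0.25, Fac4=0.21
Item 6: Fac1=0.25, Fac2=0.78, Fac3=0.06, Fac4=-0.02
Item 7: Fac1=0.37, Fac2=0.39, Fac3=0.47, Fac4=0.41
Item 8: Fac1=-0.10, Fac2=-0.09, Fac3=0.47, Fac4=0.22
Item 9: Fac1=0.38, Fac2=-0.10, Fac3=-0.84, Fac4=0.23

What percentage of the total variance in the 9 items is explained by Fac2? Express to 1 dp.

15.9%

SS loadings for Fac2 = (-0.17)² + 0.52² + 0.24² + (-0.42)² + 0.35² + 0.78² + 0.39² + (-0.09)² + (-0.10)² = 1.4344
With 9 standardized items, total variance = 9. Proportion = 1.4344/9 = 0.1594 → 15.94%.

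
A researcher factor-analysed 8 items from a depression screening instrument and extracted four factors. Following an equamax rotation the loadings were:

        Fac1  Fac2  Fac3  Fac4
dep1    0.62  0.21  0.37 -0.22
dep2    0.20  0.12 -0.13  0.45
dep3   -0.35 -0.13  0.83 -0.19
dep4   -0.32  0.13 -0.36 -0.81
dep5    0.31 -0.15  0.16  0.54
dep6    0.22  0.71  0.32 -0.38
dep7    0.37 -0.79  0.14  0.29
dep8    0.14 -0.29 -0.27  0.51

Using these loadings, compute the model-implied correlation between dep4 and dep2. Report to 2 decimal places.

-0.37

r̂ = Σ λ_i·λ_j across factors = (-0.32)(0.20) + (0.13)(0.12) + (-0.36)(-0.13) + (-0.81)(0.45)
  = -0.0640 +0.0156 +0.0468 -0.3645 = -0.3661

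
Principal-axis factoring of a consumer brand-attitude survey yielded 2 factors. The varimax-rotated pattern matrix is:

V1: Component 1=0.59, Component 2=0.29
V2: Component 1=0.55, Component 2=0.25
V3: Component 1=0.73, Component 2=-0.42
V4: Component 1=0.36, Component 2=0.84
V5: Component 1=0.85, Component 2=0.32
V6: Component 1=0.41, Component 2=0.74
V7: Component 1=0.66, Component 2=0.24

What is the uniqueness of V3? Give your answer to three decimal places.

h² = 0.73² + (-0.42)² = 0.5329 + 0.1764 = 0.7093
Uniqueness u² = 1 − h² = 1 − 0.7093 = 0.2907

0.291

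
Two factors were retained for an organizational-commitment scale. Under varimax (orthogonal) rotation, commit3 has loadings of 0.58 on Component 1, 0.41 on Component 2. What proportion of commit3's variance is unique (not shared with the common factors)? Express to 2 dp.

0.50

h² = 0.58² + 0.41² = 0.3364 + 0.1681 = 0.5045
Uniqueness u² = 1 − h² = 1 − 0.5045 = 0.4955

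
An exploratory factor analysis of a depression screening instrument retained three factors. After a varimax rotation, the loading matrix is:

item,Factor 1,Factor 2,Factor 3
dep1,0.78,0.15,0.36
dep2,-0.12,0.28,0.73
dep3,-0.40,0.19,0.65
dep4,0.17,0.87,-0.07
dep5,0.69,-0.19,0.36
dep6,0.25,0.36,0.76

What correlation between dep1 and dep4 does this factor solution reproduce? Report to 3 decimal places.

0.238

r̂ = Σ λ_i·λ_j across factors = (0.78)(0.17) + (0.15)(0.87) + (0.36)(-0.07)
  = +0.1326 +0.1305 -0.0252 = 0.2379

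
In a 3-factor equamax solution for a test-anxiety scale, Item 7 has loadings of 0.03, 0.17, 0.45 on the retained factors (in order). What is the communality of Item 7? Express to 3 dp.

h² = 0.03² + 0.17² + 0.45² = 0.0009 + 0.0289 + 0.2025 = 0.2323

0.232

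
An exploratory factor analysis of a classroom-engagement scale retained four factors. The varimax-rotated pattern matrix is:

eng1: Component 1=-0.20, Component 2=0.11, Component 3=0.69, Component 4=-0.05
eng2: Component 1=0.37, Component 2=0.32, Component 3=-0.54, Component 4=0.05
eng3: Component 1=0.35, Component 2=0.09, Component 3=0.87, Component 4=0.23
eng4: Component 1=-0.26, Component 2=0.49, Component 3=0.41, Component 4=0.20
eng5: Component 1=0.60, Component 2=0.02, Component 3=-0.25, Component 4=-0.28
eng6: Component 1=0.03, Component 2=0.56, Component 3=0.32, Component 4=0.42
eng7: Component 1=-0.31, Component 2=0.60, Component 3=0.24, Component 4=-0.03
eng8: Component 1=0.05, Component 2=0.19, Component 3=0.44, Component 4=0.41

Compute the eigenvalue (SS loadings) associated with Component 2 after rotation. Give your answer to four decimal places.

1.0728

SS loadings for Component 2 = 0.11² + 0.32² + 0.09² + 0.49² + 0.02² + 0.56² + 0.60² + 0.19² = 0.0121 + 0.1024 + 0.0081 + 0.2401 + 0.0004 + 0.3136 + 0.3600 + 0.0361 = 1.0728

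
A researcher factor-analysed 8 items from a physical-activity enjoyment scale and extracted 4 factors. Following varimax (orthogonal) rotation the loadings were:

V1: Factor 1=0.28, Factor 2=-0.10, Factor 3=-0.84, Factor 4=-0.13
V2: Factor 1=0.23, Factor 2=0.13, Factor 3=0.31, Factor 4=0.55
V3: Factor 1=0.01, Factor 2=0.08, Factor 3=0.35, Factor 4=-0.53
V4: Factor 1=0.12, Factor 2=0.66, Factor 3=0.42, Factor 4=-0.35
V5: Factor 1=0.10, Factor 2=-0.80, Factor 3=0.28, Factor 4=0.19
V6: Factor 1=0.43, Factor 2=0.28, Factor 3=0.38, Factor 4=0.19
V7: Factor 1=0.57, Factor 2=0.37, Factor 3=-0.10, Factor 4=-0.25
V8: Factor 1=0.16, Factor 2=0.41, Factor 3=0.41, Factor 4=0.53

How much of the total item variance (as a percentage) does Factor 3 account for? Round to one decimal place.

SS loadings for Factor 3 = (-0.84)² + 0.31² + 0.35² + 0.42² + 0.28² + 0.38² + (-0.10)² + 0.41² = 1.5015
With 8 standardized items, total variance = 8. Proportion = 1.5015/8 = 0.1877 → 18.77%.

18.8%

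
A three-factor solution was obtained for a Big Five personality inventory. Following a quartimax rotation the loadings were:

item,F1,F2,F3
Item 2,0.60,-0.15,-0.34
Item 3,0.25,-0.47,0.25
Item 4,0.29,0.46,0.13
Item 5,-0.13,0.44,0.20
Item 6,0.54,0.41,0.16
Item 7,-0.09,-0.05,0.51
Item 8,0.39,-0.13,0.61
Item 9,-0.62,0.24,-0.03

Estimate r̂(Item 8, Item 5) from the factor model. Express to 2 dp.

r̂ = Σ λ_i·λ_j across factors = (0.39)(-0.13) + (-0.13)(0.44) + (0.61)(0.20)
  = -0.0507 -0.0572 +0.1220 = 0.0141

0.01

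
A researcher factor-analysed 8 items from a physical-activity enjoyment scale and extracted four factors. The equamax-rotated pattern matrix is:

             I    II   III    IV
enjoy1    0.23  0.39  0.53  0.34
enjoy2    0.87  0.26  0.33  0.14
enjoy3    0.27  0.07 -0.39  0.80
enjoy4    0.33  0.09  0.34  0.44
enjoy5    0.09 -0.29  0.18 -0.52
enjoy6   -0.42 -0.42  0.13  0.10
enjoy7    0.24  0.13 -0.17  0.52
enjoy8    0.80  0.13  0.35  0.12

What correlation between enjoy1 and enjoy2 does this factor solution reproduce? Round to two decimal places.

0.52

r̂ = Σ λ_i·λ_j across factors = (0.23)(0.87) + (0.39)(0.26) + (0.53)(0.33) + (0.34)(0.14)
  = +0.2001 +0.1014 +0.1749 +0.0476 = 0.5240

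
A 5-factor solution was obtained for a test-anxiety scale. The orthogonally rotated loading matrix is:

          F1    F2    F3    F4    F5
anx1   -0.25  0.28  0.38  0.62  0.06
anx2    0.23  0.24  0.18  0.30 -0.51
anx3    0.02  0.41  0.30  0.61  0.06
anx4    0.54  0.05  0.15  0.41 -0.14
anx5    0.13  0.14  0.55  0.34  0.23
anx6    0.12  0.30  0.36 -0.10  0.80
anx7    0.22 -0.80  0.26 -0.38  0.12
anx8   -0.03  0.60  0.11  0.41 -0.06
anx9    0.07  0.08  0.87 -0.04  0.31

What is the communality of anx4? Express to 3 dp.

h² = 0.54² + 0.05² + 0.15² + 0.41² + (-0.14)² = 0.2916 + 0.0025 + 0.0225 + 0.1681 + 0.0196 = 0.5043

0.504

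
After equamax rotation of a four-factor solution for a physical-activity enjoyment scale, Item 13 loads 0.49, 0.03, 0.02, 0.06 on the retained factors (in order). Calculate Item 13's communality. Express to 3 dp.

h² = 0.49² + 0.03² + 0.02² + 0.06² = 0.2401 + 0.0009 + 0.0004 + 0.0036 = 0.2450

0.245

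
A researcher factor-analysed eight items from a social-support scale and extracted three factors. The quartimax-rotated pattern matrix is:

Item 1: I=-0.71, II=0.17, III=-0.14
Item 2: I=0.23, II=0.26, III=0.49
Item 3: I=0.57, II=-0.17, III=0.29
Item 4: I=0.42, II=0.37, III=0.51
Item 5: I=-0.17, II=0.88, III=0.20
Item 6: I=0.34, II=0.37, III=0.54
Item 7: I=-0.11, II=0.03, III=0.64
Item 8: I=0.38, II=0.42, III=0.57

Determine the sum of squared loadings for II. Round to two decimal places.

1.35

SS loadings for II = 0.17² + 0.26² + (-0.17)² + 0.37² + 0.88² + 0.37² + 0.03² + 0.42² = 0.0289 + 0.0676 + 0.0289 + 0.1369 + 0.7744 + 0.1369 + 0.0009 + 0.1764 = 1.3509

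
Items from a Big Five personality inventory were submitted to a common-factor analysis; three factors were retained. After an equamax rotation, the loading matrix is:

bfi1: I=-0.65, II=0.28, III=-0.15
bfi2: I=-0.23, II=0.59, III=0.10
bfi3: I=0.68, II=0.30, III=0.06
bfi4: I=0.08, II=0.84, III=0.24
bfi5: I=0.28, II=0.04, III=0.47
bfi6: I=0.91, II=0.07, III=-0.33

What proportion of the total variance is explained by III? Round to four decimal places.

SS loadings for III = (-0.15)² + 0.10² + 0.06² + 0.24² + 0.47² + (-0.33)² = 0.4235
Proportion of variance = 0.4235 / 6 = 0.0706.

0.0706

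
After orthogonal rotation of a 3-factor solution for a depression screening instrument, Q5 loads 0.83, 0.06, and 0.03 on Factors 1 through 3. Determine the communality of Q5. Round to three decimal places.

0.693

h² = 0.83² + 0.06² + 0.03² = 0.6889 + 0.0036 + 0.0009 = 0.6934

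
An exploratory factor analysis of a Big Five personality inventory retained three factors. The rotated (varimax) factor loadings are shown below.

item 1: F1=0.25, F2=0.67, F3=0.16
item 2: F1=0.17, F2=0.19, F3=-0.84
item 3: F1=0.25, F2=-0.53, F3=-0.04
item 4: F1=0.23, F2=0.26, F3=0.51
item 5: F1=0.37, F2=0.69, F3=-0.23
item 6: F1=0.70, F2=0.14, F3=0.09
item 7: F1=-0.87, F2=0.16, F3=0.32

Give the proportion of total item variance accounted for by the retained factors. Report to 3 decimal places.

SS loadings by factor: 1.5906, 1.3548, 1.1563; total = 4.1017.
Total variance with 7 standardized items is 7, so the solution explains 4.1017/7 = 0.5860.

0.586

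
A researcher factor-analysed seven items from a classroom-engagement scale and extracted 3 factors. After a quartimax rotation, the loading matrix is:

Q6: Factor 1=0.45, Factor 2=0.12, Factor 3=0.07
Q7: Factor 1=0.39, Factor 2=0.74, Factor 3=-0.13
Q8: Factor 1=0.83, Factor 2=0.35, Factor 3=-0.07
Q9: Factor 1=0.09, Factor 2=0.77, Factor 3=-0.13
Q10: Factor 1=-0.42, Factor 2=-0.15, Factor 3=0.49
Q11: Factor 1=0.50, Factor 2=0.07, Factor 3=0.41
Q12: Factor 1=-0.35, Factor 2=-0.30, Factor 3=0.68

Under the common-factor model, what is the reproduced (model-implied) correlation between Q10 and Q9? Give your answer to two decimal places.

r̂ = Σ λ_i·λ_j across factors = (-0.42)(0.09) + (-0.15)(0.77) + (0.49)(-0.13)
  = -0.0378 -0.1155 -0.0637 = -0.2170

-0.22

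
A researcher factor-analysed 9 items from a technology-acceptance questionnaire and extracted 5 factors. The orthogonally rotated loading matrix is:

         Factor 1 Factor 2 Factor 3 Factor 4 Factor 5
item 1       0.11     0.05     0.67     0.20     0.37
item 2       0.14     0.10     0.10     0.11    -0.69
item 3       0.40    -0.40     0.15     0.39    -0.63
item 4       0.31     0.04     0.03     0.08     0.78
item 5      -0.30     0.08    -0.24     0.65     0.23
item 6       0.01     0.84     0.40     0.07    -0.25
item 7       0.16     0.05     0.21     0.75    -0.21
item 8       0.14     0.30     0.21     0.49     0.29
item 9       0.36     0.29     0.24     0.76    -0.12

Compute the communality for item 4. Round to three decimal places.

h² = 0.31² + 0.04² + 0.03² + 0.08² + 0.78² = 0.0961 + 0.0016 + 0.0009 + 0.0064 + 0.6084 = 0.7134

0.713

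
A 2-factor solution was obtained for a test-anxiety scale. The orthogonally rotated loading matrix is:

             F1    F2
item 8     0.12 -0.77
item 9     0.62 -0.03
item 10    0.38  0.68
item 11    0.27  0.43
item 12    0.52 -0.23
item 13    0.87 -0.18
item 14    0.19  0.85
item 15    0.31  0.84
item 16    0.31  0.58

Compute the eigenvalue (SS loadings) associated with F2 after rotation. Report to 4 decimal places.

SS loadings for F2 = (-0.77)² + (-0.03)² + 0.68² + 0.43² + (-0.23)² + (-0.18)² + 0.85² + 0.84² + 0.58² = 0.5929 + 0.0009 + 0.4624 + 0.1849 + 0.0529 + 0.0324 + 0.7225 + 0.7056 + 0.3364 = 3.0909

3.0909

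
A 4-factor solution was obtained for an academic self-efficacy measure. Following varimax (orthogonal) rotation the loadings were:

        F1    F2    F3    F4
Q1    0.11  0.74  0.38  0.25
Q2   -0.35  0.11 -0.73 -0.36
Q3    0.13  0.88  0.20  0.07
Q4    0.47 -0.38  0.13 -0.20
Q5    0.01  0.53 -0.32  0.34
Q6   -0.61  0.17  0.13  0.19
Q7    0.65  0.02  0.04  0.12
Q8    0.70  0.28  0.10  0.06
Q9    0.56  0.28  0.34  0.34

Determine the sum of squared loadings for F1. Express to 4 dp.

1.9707

SS loadings for F1 = 0.11² + (-0.35)² + 0.13² + 0.47² + 0.01² + (-0.61)² + 0.65² + 0.70² + 0.56² = 0.0121 + 0.1225 + 0.0169 + 0.2209 + 0.0001 + 0.3721 + 0.4225 + 0.4900 + 0.3136 = 1.9707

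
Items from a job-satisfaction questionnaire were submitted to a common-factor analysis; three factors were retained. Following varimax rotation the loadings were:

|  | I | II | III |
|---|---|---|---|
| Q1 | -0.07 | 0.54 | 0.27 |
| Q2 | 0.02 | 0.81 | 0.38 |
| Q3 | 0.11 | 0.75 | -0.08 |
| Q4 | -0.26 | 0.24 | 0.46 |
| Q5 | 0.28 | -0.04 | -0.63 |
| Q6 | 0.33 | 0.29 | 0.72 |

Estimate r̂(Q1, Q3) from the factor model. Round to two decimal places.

r̂ = Σ λ_i·λ_j across factors = (-0.07)(0.11) + (0.54)(0.75) + (0.27)(-0.08)
  = -0.0077 +0.4050 -0.0216 = 0.3757

0.38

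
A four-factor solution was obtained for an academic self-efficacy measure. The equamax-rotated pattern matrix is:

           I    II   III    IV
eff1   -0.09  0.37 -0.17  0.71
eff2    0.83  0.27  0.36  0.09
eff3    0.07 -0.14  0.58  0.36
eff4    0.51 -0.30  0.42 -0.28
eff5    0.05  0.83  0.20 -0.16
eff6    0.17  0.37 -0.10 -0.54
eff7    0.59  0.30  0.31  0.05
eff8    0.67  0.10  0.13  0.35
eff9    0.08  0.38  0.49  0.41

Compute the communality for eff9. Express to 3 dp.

h² = 0.08² + 0.38² + 0.49² + 0.41² = 0.0064 + 0.1444 + 0.2401 + 0.1681 = 0.5590

0.559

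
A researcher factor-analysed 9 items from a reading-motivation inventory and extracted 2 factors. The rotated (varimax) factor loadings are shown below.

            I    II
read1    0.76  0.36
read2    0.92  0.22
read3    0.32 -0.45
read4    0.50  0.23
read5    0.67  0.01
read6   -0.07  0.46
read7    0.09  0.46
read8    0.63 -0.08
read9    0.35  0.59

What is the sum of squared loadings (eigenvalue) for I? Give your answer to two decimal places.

SS loadings for I = 0.76² + 0.92² + 0.32² + 0.50² + 0.67² + (-0.07)² + 0.09² + 0.63² + 0.35² = 0.5776 + 0.8464 + 0.1024 + 0.2500 + 0.4489 + 0.0049 + 0.0081 + 0.3969 + 0.1225 = 2.7577

2.76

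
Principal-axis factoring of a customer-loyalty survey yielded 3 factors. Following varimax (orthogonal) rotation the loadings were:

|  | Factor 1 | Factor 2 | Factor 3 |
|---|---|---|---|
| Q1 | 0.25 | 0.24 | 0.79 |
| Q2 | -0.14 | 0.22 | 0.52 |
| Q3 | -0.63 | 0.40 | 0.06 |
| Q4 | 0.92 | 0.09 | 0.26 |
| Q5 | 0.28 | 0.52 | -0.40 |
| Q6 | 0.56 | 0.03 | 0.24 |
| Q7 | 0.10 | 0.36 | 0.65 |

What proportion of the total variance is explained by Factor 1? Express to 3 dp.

0.247

SS loadings for Factor 1 = 0.25² + (-0.14)² + (-0.63)² + 0.92² + 0.28² + 0.56² + 0.10² = 1.7274
Proportion of variance = 1.7274 / 7 = 0.2468.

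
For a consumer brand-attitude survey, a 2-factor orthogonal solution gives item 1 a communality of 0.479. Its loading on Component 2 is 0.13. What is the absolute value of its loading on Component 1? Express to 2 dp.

Under orthogonal rotation h² = Σλ², so λ_Component 1² = h² − (0.0169) = 0.479 − 0.0169 = 0.4621.
|λ| = √0.4621 = 0.6798.

0.68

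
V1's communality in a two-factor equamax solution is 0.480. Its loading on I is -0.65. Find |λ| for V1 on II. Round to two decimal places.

0.24

Under orthogonal rotation h² = Σλ², so λ_II² = h² − (0.4225) = 0.480 − 0.4225 = 0.0575.
|λ| = √0.0575 = 0.2398.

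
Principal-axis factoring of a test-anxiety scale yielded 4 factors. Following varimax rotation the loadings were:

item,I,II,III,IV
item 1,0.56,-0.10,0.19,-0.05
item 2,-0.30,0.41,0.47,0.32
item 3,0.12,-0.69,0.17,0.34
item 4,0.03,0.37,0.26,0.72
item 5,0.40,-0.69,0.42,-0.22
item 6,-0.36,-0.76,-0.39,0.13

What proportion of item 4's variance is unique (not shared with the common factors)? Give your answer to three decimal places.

0.276

h² = 0.03² + 0.37² + 0.26² + 0.72² = 0.0009 + 0.1369 + 0.0676 + 0.5184 = 0.7238
Uniqueness u² = 1 − h² = 1 − 0.7238 = 0.2762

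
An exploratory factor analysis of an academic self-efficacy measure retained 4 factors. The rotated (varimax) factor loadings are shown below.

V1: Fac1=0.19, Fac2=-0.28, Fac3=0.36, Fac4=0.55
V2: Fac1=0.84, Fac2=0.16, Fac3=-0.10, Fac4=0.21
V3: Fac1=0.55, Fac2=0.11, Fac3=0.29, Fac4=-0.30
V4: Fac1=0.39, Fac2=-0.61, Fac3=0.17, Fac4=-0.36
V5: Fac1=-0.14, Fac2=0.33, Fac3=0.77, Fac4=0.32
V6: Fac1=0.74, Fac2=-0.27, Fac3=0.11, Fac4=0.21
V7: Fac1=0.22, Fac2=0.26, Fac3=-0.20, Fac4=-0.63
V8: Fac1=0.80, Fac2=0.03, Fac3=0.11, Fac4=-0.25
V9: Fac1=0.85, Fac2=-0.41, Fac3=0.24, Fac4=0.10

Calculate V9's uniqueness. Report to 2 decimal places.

0.04

h² = 0.85² + (-0.41)² + 0.24² + 0.10² = 0.7225 + 0.1681 + 0.0576 + 0.0100 = 0.9582
Uniqueness u² = 1 − h² = 1 − 0.9582 = 0.0418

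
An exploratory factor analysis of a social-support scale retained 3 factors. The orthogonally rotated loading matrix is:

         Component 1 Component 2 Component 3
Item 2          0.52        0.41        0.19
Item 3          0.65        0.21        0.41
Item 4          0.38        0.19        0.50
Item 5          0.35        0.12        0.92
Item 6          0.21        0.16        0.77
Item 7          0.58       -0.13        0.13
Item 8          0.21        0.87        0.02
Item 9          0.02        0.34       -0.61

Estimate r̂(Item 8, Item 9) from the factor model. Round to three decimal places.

r̂ = Σ λ_i·λ_j across factors = (0.21)(0.02) + (0.87)(0.34) + (0.02)(-0.61)
  = +0.0042 +0.2958 -0.0122 = 0.2878

0.288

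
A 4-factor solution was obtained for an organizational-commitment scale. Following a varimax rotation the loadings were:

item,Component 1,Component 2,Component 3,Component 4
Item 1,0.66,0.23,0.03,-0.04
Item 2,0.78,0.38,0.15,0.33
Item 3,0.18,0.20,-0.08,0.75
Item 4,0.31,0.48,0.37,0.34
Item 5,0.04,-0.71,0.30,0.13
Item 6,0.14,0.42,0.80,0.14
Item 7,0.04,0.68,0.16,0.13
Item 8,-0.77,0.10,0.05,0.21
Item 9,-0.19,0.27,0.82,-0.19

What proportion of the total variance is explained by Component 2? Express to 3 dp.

0.188

SS loadings for Component 2 = 0.23² + 0.38² + 0.20² + 0.48² + (-0.71)² + 0.42² + 0.68² + 0.10² + 0.27² = 1.6935
Proportion of variance = 1.6935 / 9 = 0.1882.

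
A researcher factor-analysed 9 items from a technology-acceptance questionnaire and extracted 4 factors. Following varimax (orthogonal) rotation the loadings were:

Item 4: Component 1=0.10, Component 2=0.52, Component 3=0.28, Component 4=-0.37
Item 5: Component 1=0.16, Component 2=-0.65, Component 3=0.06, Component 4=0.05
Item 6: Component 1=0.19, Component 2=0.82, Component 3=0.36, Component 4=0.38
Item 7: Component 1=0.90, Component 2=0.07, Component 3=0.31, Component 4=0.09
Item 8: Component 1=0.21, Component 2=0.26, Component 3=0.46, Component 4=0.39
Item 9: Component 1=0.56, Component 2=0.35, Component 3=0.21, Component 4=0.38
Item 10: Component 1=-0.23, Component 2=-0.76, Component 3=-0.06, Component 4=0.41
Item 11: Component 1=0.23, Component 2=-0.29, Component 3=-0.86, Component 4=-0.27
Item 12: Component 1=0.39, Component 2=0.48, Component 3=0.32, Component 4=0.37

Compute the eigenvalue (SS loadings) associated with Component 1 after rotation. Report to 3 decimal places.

1.497

SS loadings for Component 1 = 0.10² + 0.16² + 0.19² + 0.90² + 0.21² + 0.56² + (-0.23)² + 0.23² + 0.39² = 0.0100 + 0.0256 + 0.0361 + 0.8100 + 0.0441 + 0.3136 + 0.0529 + 0.0529 + 0.1521 = 1.4973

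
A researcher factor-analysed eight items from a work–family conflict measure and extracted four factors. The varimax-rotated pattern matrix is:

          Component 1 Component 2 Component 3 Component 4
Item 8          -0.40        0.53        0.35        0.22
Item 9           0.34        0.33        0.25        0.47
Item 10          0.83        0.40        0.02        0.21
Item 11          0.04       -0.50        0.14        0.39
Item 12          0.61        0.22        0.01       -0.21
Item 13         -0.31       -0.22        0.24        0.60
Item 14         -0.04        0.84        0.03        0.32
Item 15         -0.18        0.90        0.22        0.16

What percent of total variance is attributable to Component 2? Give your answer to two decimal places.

30.15%

SS loadings for Component 2 = 0.53² + 0.33² + 0.40² + (-0.50)² + 0.22² + (-0.22)² + 0.84² + 0.90² = 2.4122
With 8 standardized items, total variance = 8. Proportion = 2.4122/8 = 0.3015 → 30.15%.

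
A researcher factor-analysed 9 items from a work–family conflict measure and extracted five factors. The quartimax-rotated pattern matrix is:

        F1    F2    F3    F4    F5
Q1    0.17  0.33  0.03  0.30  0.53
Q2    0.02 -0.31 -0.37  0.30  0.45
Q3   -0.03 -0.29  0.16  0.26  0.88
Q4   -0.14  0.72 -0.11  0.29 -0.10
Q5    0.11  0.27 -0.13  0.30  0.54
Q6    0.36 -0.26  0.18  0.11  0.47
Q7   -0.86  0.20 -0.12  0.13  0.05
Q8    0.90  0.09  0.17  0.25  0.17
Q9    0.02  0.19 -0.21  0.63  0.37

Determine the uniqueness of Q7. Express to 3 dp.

h² = (-0.86)² + 0.20² + (-0.12)² + 0.13² + 0.05² = 0.7396 + 0.0400 + 0.0144 + 0.0169 + 0.0025 = 0.8134
Uniqueness u² = 1 − h² = 1 − 0.8134 = 0.1866

0.187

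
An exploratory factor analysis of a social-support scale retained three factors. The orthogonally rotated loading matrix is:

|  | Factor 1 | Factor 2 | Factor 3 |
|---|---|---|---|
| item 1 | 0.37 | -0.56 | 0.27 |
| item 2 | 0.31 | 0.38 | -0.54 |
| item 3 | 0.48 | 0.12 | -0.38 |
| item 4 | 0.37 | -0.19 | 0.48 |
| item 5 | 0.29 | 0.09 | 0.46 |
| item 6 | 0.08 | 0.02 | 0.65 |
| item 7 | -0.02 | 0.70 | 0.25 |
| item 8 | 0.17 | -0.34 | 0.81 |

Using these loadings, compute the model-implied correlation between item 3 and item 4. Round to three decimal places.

r̂ = Σ λ_i·λ_j across factors = (0.48)(0.37) + (0.12)(-0.19) + (-0.38)(0.48)
  = +0.1776 -0.0228 -0.1824 = -0.0276

-0.028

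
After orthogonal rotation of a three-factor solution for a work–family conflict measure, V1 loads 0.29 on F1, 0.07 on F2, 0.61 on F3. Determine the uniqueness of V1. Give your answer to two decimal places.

0.54

h² = 0.29² + 0.07² + 0.61² = 0.0841 + 0.0049 + 0.3721 = 0.4611
Uniqueness u² = 1 − h² = 1 − 0.4611 = 0.5389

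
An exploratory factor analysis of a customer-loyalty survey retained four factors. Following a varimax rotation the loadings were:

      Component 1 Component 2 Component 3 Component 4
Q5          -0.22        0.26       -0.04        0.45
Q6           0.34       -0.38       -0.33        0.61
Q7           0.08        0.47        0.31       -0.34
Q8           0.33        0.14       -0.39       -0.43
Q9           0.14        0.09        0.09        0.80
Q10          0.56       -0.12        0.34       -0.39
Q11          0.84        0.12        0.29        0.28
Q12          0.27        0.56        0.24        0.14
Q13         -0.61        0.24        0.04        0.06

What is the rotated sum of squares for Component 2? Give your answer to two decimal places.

0.86

SS loadings for Component 2 = 0.26² + (-0.38)² + 0.47² + 0.14² + 0.09² + (-0.12)² + 0.12² + 0.56² + 0.24² = 0.0676 + 0.1444 + 0.2209 + 0.0196 + 0.0081 + 0.0144 + 0.0144 + 0.3136 + 0.0576 = 0.8606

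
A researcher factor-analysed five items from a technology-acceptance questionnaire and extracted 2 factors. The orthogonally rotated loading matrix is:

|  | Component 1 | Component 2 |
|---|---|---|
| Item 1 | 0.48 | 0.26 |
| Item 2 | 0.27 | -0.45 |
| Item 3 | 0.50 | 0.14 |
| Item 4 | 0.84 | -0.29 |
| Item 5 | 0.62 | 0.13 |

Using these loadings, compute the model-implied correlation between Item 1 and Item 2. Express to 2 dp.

r̂ = Σ λ_i·λ_j across factors = (0.48)(0.27) + (0.26)(-0.45)
  = +0.1296 -0.1170 = 0.0126

0.01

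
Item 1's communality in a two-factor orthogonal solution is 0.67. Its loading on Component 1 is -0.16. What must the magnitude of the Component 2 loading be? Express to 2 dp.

Under orthogonal rotation h² = Σλ², so λ_Component 2² = h² − (0.0256) = 0.67 − 0.0256 = 0.6444.
|λ| = √0.6444 = 0.8027.

0.80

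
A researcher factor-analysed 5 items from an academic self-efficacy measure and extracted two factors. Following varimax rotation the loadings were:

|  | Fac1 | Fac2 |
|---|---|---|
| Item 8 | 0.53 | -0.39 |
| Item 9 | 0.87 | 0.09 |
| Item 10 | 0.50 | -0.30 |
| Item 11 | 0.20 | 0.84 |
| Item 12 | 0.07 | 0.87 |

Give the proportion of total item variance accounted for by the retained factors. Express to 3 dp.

SS loadings by factor: 1.3327, 1.7127; total = 3.0454.
Total variance with 5 standardized items is 5, so the solution explains 3.0454/5 = 0.6091.

0.609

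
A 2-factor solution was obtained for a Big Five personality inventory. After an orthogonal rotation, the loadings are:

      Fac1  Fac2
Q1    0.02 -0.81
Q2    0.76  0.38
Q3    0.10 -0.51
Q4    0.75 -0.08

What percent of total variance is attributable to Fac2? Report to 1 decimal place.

SS loadings for Fac2 = (-0.81)² + 0.38² + (-0.51)² + (-0.08)² = 1.0670
With 4 standardized items, total variance = 4. Proportion = 1.0670/4 = 0.2668 → 26.68%.

26.7%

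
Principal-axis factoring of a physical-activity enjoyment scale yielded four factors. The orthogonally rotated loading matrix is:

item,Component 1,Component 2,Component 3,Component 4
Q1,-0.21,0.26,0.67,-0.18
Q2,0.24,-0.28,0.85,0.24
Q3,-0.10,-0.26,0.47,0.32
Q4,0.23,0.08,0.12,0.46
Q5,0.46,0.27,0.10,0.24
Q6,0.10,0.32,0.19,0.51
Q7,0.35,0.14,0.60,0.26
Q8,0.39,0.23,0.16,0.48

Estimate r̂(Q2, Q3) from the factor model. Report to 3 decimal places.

r̂ = Σ λ_i·λ_j across factors = (0.24)(-0.10) + (-0.28)(-0.26) + (0.85)(0.47) + (0.24)(0.32)
  = -0.0240 +0.0728 +0.3995 +0.0768 = 0.5251

0.525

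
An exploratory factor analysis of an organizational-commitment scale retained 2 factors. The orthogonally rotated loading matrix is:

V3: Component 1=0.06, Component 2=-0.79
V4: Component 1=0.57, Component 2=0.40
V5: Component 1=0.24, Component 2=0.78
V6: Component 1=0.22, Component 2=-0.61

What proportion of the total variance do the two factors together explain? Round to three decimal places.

0.550

SS loadings by factor: 0.4345, 1.7646; total = 2.1991.
Total variance with 4 standardized items is 4, so the solution explains 2.1991/4 = 0.5498.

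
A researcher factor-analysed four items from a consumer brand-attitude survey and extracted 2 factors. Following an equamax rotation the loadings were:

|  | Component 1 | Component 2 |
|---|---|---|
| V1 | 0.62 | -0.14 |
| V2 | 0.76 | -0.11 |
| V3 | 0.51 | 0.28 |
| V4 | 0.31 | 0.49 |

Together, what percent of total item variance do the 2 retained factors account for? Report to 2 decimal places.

41.71%

Communalities: 0.4040, 0.5897, 0.3385, 0.3362; Σh² = 1.6684.
Total variance with 4 standardized items is 4, so the solution explains 1.6684/4 = 0.4171 = 41.71%.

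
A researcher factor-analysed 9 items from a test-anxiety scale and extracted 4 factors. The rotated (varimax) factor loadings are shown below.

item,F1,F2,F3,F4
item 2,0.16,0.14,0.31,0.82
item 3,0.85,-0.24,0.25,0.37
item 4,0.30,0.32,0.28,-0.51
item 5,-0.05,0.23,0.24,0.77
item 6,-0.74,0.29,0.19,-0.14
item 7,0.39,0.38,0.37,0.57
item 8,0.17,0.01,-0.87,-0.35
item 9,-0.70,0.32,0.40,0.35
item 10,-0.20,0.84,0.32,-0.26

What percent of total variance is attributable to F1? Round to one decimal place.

23.3%

SS loadings for F1 = 0.16² + 0.85² + 0.30² + (-0.05)² + (-0.74)² + 0.39² + 0.17² + (-0.70)² + (-0.20)² = 2.0992
With 9 standardized items, total variance = 9. Proportion = 2.0992/9 = 0.2332 → 23.32%.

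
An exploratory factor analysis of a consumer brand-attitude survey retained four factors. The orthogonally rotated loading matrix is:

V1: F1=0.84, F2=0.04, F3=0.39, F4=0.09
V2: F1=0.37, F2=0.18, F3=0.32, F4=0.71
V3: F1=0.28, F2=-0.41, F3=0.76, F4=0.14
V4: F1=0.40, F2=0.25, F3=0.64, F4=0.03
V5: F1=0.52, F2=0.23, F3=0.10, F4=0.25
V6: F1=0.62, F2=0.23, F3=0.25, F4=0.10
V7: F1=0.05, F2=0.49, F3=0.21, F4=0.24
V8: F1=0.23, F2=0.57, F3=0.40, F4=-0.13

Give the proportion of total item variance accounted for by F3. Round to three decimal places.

SS loadings for F3 = 0.39² + 0.32² + 0.76² + 0.64² + 0.10² + 0.25² + 0.21² + 0.40² = 1.5183
Proportion of variance = 1.5183 / 8 = 0.1898.

0.190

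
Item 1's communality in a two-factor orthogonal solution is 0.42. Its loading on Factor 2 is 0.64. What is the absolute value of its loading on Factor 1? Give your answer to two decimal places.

Under orthogonal rotation h² = Σλ², so λ_Factor 1² = h² − (0.4096) = 0.42 − 0.4096 = 0.0104.
|λ| = √0.0104 = 0.1020.

0.10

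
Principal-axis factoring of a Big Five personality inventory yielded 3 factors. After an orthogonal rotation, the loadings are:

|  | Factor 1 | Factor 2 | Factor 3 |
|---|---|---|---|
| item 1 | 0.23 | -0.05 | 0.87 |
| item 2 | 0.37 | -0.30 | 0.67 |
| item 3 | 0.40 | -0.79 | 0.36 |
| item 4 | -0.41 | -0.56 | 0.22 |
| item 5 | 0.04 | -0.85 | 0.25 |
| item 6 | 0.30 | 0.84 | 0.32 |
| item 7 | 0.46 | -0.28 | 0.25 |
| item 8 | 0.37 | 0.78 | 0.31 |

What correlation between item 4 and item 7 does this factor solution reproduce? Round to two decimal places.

r̂ = Σ λ_i·λ_j across factors = (-0.41)(0.46) + (-0.56)(-0.28) + (0.22)(0.25)
  = -0.1886 +0.1568 +0.0550 = 0.0232

0.02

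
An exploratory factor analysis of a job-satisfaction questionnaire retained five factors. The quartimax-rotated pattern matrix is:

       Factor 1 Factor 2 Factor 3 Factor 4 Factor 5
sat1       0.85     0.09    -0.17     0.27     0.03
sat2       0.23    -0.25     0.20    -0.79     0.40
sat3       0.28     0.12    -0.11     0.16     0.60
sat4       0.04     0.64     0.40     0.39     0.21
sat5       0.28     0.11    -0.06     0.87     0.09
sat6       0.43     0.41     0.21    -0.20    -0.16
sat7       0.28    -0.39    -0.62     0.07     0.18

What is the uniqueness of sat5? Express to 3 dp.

h² = 0.28² + 0.11² + (-0.06)² + 0.87² + 0.09² = 0.0784 + 0.0121 + 0.0036 + 0.7569 + 0.0081 = 0.8591
Uniqueness u² = 1 − h² = 1 − 0.8591 = 0.1409

0.141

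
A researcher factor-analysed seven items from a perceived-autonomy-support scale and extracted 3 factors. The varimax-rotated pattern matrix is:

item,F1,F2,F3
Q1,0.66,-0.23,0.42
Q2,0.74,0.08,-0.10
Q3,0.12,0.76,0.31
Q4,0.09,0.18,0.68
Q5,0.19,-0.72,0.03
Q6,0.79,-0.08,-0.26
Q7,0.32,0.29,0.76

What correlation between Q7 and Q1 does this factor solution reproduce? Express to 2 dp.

r̂ = Σ λ_i·λ_j across factors = (0.32)(0.66) + (0.29)(-0.23) + (0.76)(0.42)
  = +0.2112 -0.0667 +0.3192 = 0.4637

0.46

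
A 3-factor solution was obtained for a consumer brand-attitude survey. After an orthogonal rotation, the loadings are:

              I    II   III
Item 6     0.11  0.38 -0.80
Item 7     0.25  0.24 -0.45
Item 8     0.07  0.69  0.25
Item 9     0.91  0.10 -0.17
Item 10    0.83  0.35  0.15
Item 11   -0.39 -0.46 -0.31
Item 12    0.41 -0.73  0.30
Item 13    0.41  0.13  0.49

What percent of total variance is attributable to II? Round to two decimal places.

SS loadings for II = 0.38² + 0.24² + 0.69² + 0.10² + 0.35² + (-0.46)² + (-0.73)² + 0.13² = 1.5720
With 8 standardized items, total variance = 8. Proportion = 1.5720/8 = 0.1965 → 19.65%.

19.65%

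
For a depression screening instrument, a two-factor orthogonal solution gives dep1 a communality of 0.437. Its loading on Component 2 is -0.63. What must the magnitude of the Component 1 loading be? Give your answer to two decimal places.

Under orthogonal rotation h² = Σλ², so λ_Component 1² = h² − (0.3969) = 0.437 − 0.3969 = 0.0401.
|λ| = √0.0401 = 0.2002.

0.20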